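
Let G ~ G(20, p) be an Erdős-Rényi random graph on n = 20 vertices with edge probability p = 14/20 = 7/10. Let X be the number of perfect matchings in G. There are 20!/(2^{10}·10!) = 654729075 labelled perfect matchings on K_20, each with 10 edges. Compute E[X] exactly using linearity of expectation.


K_20 has 20!/(2^{10}·10!) = 654729075 labelled perfect matchings.
For each such perfect matching H, let X_H = 1 if all 10 edges of H are present in G. Then P[X_H = 1] = p^{10} = (7/10)^{10} = 282475249/10000000000.
By linearity: E[X] = Σ_H E[X_H] = 654729075 · p^{10} = 654729075 · 282475249/10000000000 = 7397790339526587/400000000.
Numerically: E[X] ≈ 1.8494e+07.

E[X] = 654729075 · (7/10)^{10} = 7397790339526587/400000000 ≈ 1.8494e+07.


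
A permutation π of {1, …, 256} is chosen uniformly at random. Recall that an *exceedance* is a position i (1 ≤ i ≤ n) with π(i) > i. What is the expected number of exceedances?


Write X = Σ_{i=1}^{256} X_i, where X_i = 1_{π(i) > i}.
For each fixed i, π(i) is uniform over {1, …, 256} (marginal of a uniform permutation), so P[π(i) > i] = (n − i)/n. Summing: Σ_{i=1}^{256} (n − i)/n = (0 + 1 + … + 255)/256 = 256(256 − 1)/(2·256) = (256 − 1)/2.
Hence E[X] = Σ_{i=1}^{256} (256 − i)/256 = 255/2 ≈ 127.50000.

E[X] = 255/2 = 127.50000.


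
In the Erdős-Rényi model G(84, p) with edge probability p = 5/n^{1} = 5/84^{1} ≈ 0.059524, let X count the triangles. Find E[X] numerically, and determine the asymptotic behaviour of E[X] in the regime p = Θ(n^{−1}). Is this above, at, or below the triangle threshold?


Number of potential triangles: C(84, 3) = 95284.
Each occurs with probability p³ ≈ (0.059524)³ ≈ 2.1089785e-04.
By linearity: E[X] = C(84, 3)·p³ ≈ 95284 · 2.1089785e-04 ≈ 20.09519.
Here α = 1, so p = 5/n is exactly at the triangle threshold p ~ 1/n. Asymptotically E[X] → c³/6 = 5³/6 = 125/6 ≈ 20.83333, a bounded constant. In this regime the triangle count is asymptotically Poisson(c³/6).

E[X] ≈ 20.09519; in regime p = Θ(1/n^{1}) E[X] stays bounded (at the triangle threshold p ~ 1/n).


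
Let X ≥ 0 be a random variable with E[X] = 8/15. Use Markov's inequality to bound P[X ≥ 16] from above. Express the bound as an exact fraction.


μ = E[X] = 8/15, a = 16.
Markov: P[X ≥ 16] ≤ μ/a = (8/15)/16 = 1/30.
Numerically: ≈ 0.03333.
(Since a = 16 > μ = 0.53333, the bound 1/30 is < 1 and informative.)

P[X ≥ 16] ≤ 1/30 ≈ 0.03333.


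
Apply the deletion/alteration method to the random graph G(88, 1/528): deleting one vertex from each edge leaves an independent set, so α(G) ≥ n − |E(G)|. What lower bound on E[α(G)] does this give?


E[|E(G)|] = C(88, 2)·p = 3828 · (1/528) = 29/4.
E[α(G)] ≥ n − E[|E(G)|] = 88 − 29/4 = 323/4.
Numerically: ≈ 80.750.
(This is only a lower bound; the true E[α(G)] may be larger.)

E[α(G)] ≥ 323/4 ≈ 80.750.


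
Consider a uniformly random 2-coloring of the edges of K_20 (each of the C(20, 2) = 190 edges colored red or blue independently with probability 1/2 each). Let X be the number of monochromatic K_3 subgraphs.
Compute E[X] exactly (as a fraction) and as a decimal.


Let X = Σ_S X_S over the C(20, 3) = 1140 subsets S of size 3, where X_S = 1 if the K_3 on S is monochromatic.
For a fixed S, the K_3 on S has C(3, 2) = 3 edges. P[all 3 edges red] = (1/2)^3, and likewise for blue, so P[monochromatic] = 2·(1/2)^3 = 2^{1 − 3} = 1/4.
By linearity of expectation: E[X] = C(20, 3) · 2^{1 − 3} = 1140 · 1/4 = 285.
Numerically: E[X] ≈ 285.0000.

E[X] = C(20,3)·2^(1−C(3,2)) = 285 ≈ 285.0000.


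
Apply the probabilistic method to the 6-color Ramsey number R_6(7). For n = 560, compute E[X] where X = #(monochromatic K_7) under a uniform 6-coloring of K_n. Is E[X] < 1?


E[X] = C(560, 7) · 6^{1 − 21} = 3300169391659920 · 6^{−20} = 3300169391659920/3656158440062976.
As a reduced fraction: E[X] = 68753528992915/76169967501312 ≈ 0.902633.
Is E[X] < 1? YES.
Since E[X] < 1, there exists a 6-coloring of K_{560} with no monochromatic K_7; hence R_6(7) > 560.

E[X] = 68753528992915/76169967501312 ≈ 0.902633; E[X] < 1, so R_6(7) > 560.


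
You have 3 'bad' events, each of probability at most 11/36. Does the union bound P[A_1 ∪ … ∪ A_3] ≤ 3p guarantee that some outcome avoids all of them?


Union bound: P[∪_{i=1}^{3} A_i] ≤ Σ_i P[A_i] ≤ 3·p = 3·(11/36) = 11/12.
Numerically: 11/12 ≈ 0.9167.
Is 11/12 < 1? YES.
Since P[∪ A_i] ≤ 11/12 < 1, the complement has P[∩ A_i^c] ≥ 1 − 11/12 = 1/12 > 0, so some outcome avoids every A_i.

3·p = 11/12 ≈ 0.9167; existence CERTIFIED by the union bound.


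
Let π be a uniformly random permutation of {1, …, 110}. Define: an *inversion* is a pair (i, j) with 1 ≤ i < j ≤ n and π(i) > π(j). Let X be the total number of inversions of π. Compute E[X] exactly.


Write X = Σ X_I over the C(110, 2) = 5995 pairs i < j, with X_I the indicator of one inversion.
There are 5995 indicators.
For each fixed pair i < j, the values π(i) and π(j) are two distinct elements of {1, …, 110} in uniformly random order; by symmetry P[π(i) > π(j)] = 1/2.
By linearity: E[X] = 5995 · (1/2) = C(110, 2) · (1/2) = 5995/2 = 5995/2 ≈ 2997.50000.

E[X] = 5995/2 = 2997.50000.


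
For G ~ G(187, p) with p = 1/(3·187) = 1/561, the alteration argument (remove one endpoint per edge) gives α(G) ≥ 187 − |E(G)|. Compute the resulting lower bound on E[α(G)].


E[|E(G)|] = C(187, 2)·p = 17391 · (1/561) = 31.
E[α(G)] ≥ n − E[|E(G)|] = 187 − 31 = 156.
Numerically: ≈ 156.00000.
(This is only a lower bound; the true E[α(G)] may be larger.)

E[α(G)] ≥ 156 ≈ 156.00000.


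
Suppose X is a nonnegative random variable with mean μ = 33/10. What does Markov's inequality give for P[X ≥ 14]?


μ = E[X] = 33/10, a = 14.
Markov: P[X ≥ 14] ≤ μ/a = (33/10)/14 = 33/140.
Numerically: ≈ 0.235714.
(Since a = 14 > μ = 3.300000, the bound 33/140 is < 1 and informative.)

P[X ≥ 14] ≤ 33/140 ≈ 0.235714.


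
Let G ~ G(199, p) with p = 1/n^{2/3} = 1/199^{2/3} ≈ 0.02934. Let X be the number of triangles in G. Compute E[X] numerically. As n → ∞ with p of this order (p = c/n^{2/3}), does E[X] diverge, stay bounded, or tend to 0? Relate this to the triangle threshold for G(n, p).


Number of potential triangles: C(199, 3) = 1293699.
Each occurs with probability p³ ≈ (0.02934)³ ≈ 2.525189e-05.
By linearity: E[X] = C(199, 3)·p³ ≈ 1293699 · 2.525189e-05 ≈ 32.6683.
Since α = 2/3 < 1, p = c/n^{2/3} ≫ 1/n is above the triangle threshold p ~ 1/n. Asymptotically E[X] ~ (c³/6)·n^{3(1−α)} = (1³/6)·n^{1} → ∞; triangles are abundant w.h.p.

E[X] ≈ 32.6683; in regime p = Θ(1/n^{2/3}) E[X] diverges (above the triangle threshold p ~ 1/n).


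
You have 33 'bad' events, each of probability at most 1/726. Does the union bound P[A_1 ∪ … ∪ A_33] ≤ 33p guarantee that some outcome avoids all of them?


Union bound: P[∪_{i=1}^{33} A_i] ≤ Σ_i P[A_i] ≤ 33·p = 33·(1/726) = 1/22.
Numerically: 1/22 ≈ 0.0455.
Is 1/22 < 1? YES.
Since P[∪ A_i] ≤ 1/22 < 1, the complement has P[∩ A_i^c] ≥ 1 − 1/22 = 21/22 > 0, so some outcome avoids every A_i.

33·p = 1/22 ≈ 0.0455; existence CERTIFIED by the union bound.


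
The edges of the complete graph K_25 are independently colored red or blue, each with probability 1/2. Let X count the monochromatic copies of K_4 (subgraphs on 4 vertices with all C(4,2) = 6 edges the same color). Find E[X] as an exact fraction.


Let X = Σ_S X_S over the C(25, 4) = 12650 subsets S of size 4, where X_S = 1 if the K_4 on S is monochromatic.
For a fixed S, the K_4 on S has C(4, 2) = 6 edges. P[all 6 edges red] = (1/2)^6, and likewise for blue, so P[monochromatic] = 2·(1/2)^6 = 2^{1 − 6} = 1/32.
By linearity: E[X] = C(25, 4) · 2^{1 − 6} = 12650 · 1/32 = 6325/16.
Numerically: E[X] ≈ 395.3125.

E[X] = C(25,4)·2^(1−C(4,2)) = 6325/16 ≈ 395.3125.


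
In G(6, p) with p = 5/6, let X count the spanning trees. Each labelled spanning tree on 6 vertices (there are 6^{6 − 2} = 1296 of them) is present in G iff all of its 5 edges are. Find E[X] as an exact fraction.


K_6 has 6^{6 − 2} = 1296 labelled spanning trees.
For each such spanning tree H, let X_H = 1 if all 5 edges of H are present in G. Then P[X_H = 1] = p^{5} = (5/6)^{5} = 3125/7776.
By linearity: E[X] = Σ_H E[X_H] = 1296 · p^{5} = 1296 · 3125/7776 = 3125/6.
Numerically: E[X] ≈ 520.8.

E[X] = 1296 · (5/6)^{5} = 3125/6 ≈ 520.8.


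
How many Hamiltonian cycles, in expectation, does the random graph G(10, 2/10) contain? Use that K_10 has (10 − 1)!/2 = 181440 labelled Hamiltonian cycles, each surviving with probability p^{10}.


K_10 has (10 − 1)!/2 = 181440 labelled Hamiltonian cycles.
For each such Hamiltonian cycle H, let X_H = 1 if all 10 edges of H are present in G. Then P[X_H = 1] = p^{10} = (1/5)^{10} = 1/9765625.
By linearity: E[X] = Σ_H E[X_H] = 181440 · p^{10} = 181440 · 1/9765625 = 36288/1953125.
Numerically: E[X] ≈ 0.0185795.

E[X] = 181440 · (1/5)^{10} = 36288/1953125 ≈ 0.0185795.


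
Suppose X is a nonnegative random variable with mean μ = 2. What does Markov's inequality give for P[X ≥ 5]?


μ = E[X] = 2, a = 5.
Markov: P[X ≥ 5] ≤ μ/a = (2)/5 = 2/5.
Numerically: ≈ 0.400.
(Since a = 5 > μ = 2.000, the bound 2/5 is < 1 and informative.)

P[X ≥ 5] ≤ 2/5 ≈ 0.400.


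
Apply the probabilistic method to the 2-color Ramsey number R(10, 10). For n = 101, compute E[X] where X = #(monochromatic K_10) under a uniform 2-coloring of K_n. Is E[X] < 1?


E[X] = C(101, 10) · 2^{1 − 45} = 19212541264840 · 2^{−44} = 19212541264840/17592186044416.
As a reduced fraction: E[X] = 2401567658105/2199023255552 ≈ 1.092.
Is E[X] < 1? NO.
Since E[X] ≥ 1, the first-moment bound is inconclusive at n = 101; it does NOT by itself certify R(10, 10) > 101.

E[X] = 2401567658105/2199023255552 ≈ 1.092; E[X] ≥ 1; first-moment method inconclusive here.


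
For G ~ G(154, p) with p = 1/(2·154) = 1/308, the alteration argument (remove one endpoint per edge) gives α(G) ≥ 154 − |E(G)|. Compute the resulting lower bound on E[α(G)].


E[|E(G)|] = C(154, 2)·p = 11781 · (1/308) = 153/4.
E[α(G)] ≥ n − E[|E(G)|] = 154 − 153/4 = 463/4.
Numerically: ≈ 115.75000.
(This is only a lower bound; the true E[α(G)] may be larger.)

E[α(G)] ≥ 463/4 ≈ 115.75000.


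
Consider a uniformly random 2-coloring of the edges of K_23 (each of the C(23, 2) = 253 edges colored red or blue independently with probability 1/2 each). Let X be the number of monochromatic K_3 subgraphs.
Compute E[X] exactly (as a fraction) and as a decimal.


Let X = Σ_S X_S over the C(23, 3) = 1771 subsets S of size 3, where X_S = 1 if the K_3 on S is monochromatic.
For a fixed S, the K_3 on S has C(3, 2) = 3 edges. P[all 3 edges red] = (1/2)^3, and likewise for blue, so P[monochromatic] = 2·(1/2)^3 = 2^{1 − 3} = 1/4.
By linearity of expectation: E[X] = C(23, 3) · 2^{1 − 3} = 1771 · 1/4 = 1771/4.
Numerically: E[X] ≈ 442.75000.

E[X] = C(23,3)·2^(1−C(3,2)) = 1771/4 ≈ 442.75000.


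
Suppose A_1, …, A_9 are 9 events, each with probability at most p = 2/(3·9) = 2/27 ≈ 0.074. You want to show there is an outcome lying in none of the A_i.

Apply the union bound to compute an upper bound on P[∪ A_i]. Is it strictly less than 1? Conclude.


Union bound: P[∪_{i=1}^{9} A_i] ≤ Σ_i P[A_i] ≤ 9·p = 9·(2/27) = 2/3.
Numerically: 2/3 ≈ 0.667.
Is 2/3 < 1? YES.
Since P[∪ A_i] ≤ 2/3 < 1, the complement has P[∩ A_i^c] ≥ 1 − 2/3 = 1/3 > 0, so some outcome avoids every A_i.

9·p = 2/3 ≈ 0.667; existence CERTIFIED by the union bound.


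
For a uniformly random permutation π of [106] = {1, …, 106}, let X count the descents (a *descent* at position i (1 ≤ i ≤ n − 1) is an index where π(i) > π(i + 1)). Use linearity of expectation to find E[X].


Write X = Σ X_I over i = 1, …, 105, with X_I the indicator of one descent.
There are 105 indicators.
For each fixed i, the pair (π(i), π(i+1)) is a uniformly random ordered pair of distinct values from {1, …, 106}; by symmetry P[π(i) > π(i+1)] = 1/2.
By linearity: E[X] = 105 · (1/2) = (106 − 1) · (1/2) = 105/2 ≈ 52.500000.

E[X] = 105/2 = 52.500000.


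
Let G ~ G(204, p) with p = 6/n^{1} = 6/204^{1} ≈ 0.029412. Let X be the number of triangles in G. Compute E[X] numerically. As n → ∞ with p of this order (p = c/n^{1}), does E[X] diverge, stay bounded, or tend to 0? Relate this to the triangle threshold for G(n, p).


Number of potential triangles: C(204, 3) = 1394204.
Each occurs with probability p³ ≈ (0.029412)³ ≈ 2.5442703e-05.
By linearity: E[X] = C(204, 3)·p³ ≈ 1394204 · 2.5442703e-05 ≈ 35.47232.
Here α = 1, so p = 6/n is exactly at the triangle threshold p ~ 1/n. Asymptotically E[X] → c³/6 = 6³/6 = 36 ≈ 36.00000, a bounded constant. In this regime the triangle count is asymptotically Poisson(c³/6).

E[X] ≈ 35.47232; in regime p = Θ(1/n^{1}) E[X] stays bounded (at the triangle threshold p ~ 1/n).


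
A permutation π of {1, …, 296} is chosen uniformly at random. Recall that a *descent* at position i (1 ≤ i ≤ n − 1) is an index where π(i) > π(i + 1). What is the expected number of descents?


Write X = Σ X_I over i = 1, …, 295, with X_I the indicator of one descent.
There are 295 indicators.
For each fixed i, the pair (π(i), π(i+1)) is a uniformly random ordered pair of distinct values from {1, …, 296}; by symmetry P[π(i) > π(i+1)] = 1/2.
By linearity: E[X] = 295 · (1/2) = (296 − 1) · (1/2) = 295/2 ≈ 147.50000.

E[X] = 295/2 = 147.50000.


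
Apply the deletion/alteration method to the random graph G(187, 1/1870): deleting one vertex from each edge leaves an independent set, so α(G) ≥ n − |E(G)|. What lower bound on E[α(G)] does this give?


E[|E(G)|] = C(187, 2)·p = 17391 · (1/1870) = 93/10.
E[α(G)] ≥ n − E[|E(G)|] = 187 − 93/10 = 1777/10.
Numerically: ≈ 177.7000.
(This is only a lower bound; the true E[α(G)] may be larger.)

E[α(G)] ≥ 1777/10 ≈ 177.7000.


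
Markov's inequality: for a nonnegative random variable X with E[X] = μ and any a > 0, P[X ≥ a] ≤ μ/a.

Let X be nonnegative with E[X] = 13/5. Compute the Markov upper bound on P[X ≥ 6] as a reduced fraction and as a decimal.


μ = E[X] = 13/5, a = 6.
Markov: P[X ≥ 6] ≤ μ/a = (13/5)/6 = 13/30.
Numerically: ≈ 0.4333.
(Since a = 6 > μ = 2.6000, the bound 13/30 is < 1 and informative.)

P[X ≥ 6] ≤ 13/30 ≈ 0.4333.


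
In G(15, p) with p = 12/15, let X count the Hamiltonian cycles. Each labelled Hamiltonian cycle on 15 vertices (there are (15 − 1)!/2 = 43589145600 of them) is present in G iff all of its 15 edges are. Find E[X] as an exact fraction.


K_15 has (15 − 1)!/2 = 43589145600 labelled Hamiltonian cycles.
For each such Hamiltonian cycle H, let X_H = 1 if all 15 edges of H are present in G. Then P[X_H = 1] = p^{15} = (4/5)^{15} = 1073741824/30517578125.
Summing the indicators: E[X] = Σ_H E[X_H] = 43589145600 · p^{15} = 43589145600 · 1073741824/30517578125 = 1872139548125822976/1220703125.
Numerically: E[X] ≈ 1.5337e+09.

E[X] = 43589145600 · (4/5)^{15} = 1872139548125822976/1220703125 ≈ 1.5337e+09.


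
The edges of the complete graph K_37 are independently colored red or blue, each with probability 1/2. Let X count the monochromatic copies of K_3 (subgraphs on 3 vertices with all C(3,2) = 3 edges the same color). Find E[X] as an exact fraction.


Let X = Σ_S X_S over the C(37, 3) = 7770 subsets S of size 3, where X_S = 1 if the K_3 on S is monochromatic.
For a fixed S, the K_3 on S has C(3, 2) = 3 edges. P[all 3 edges red] = (1/2)^3, and likewise for blue, so P[monochromatic] = 2·(1/2)^3 = 2^{1 − 3} = 1/4.
By linearity: E[X] = C(37, 3) · 2^{1 − 3} = 7770 · 1/4 = 3885/2.
Numerically: E[X] ≈ 1942.5000.

E[X] = C(37,3)·2^(1−C(3,2)) = 3885/2 ≈ 1942.5000.


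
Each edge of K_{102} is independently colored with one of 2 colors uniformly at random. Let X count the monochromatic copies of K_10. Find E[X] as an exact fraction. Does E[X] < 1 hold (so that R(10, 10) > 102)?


E[X] = C(102, 10) · 2^{1 − 45} = 21300860967540 · 2^{−44} = 21300860967540/17592186044416.
As a reduced fraction: E[X] = 5325215241885/4398046511104 ≈ 1.21081.
Is E[X] < 1? NO.
Since E[X] ≥ 1, the first-moment bound is inconclusive at n = 102; it does NOT by itself certify R(10, 10) > 102.

E[X] = 5325215241885/4398046511104 ≈ 1.21081; E[X] ≥ 1; first-moment method inconclusive here.


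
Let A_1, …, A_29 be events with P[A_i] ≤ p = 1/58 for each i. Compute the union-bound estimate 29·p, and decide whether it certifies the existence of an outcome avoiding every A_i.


Union bound: P[∪_{i=1}^{29} A_i] ≤ Σ_i P[A_i] ≤ 29·p = 29·(1/58) = 1/2.
Numerically: 1/2 ≈ 0.50000.
Is 1/2 < 1? YES.
Since P[∪ A_i] ≤ 1/2 < 1, the complement has P[∩ A_i^c] ≥ 1 − 1/2 = 1/2 > 0, so some outcome avoids every A_i.

29·p = 1/2 ≈ 0.50000; existence CERTIFIED by the union bound.


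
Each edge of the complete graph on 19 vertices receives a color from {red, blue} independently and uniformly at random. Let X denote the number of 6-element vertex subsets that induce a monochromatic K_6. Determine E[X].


Let X = Σ_S X_S over the C(19, 6) = 27132 subsets S of size 6, where X_S = 1 if the K_6 on S is monochromatic.
For a fixed S, the K_6 on S has C(6, 2) = 15 edges. P[all 15 edges red] = (1/2)^15, and likewise for blue, so P[monochromatic] = 2·(1/2)^15 = 2^{1 − 15} = 1/16384.
Summing: E[X] = C(19, 6) · 2^{1 − 15} = 27132 · 1/16384 = 6783/4096.
Numerically: E[X] ≈ 1.656006.

E[X] = C(19,6)·2^(1−C(6,2)) = 6783/4096 ≈ 1.656006.


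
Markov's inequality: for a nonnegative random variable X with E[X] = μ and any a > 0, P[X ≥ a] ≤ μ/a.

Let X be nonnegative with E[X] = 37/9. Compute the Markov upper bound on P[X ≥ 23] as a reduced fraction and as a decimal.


μ = E[X] = 37/9, a = 23.
Markov: P[X ≥ 23] ≤ μ/a = (37/9)/23 = 37/207.
Numerically: ≈ 0.178744.
(Since a = 23 > μ = 4.111111, the bound 37/207 is < 1 and informative.)

P[X ≥ 23] ≤ 37/207 ≈ 0.178744.


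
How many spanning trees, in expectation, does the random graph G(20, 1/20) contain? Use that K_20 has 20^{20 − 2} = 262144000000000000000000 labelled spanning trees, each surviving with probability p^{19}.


K_20 has 20^{20 − 2} = 262144000000000000000000 labelled spanning trees.
For each such spanning tree H, let X_H = 1 if all 19 edges of H are present in G. Then P[X_H = 1] = p^{19} = (1/20)^{19} = 1/5242880000000000000000000.
By linearity: E[X] = Σ_H E[X_H] = 262144000000000000000000 · p^{19} = 262144000000000000000000 · 1/5242880000000000000000000 = 1/20.
Numerically: E[X] ≈ 0.05.

E[X] = 262144000000000000000000 · (1/20)^{19} = 1/20 ≈ 0.05.


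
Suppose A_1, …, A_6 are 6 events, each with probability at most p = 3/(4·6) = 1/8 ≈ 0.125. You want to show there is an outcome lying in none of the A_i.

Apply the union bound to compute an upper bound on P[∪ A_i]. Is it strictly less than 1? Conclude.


Union bound: P[∪_{i=1}^{6} A_i] ≤ Σ_i P[A_i] ≤ 6·p = 6·(1/8) = 3/4.
Numerically: 3/4 ≈ 0.750.
Is 3/4 < 1? YES.
Since P[∪ A_i] ≤ 3/4 < 1, the complement has P[∩ A_i^c] ≥ 1 − 3/4 = 1/4 > 0, so some outcome avoids every A_i.

6·p = 3/4 ≈ 0.750; existence CERTIFIED by the union bound.


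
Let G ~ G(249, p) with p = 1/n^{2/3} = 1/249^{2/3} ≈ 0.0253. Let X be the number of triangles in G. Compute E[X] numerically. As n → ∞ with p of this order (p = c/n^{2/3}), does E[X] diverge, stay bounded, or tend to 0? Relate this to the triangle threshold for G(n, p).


Number of potential triangles: C(249, 3) = 2542124.
Each occurs with probability p³ ≈ (0.0253)³ ≈ 1.61288e-05.
By linearity: E[X] = C(249, 3)·p³ ≈ 2542124 · 1.61288e-05 ≈ 41.001.
Since α = 2/3 < 1, p = c/n^{2/3} ≫ 1/n is above the triangle threshold p ~ 1/n. Asymptotically E[X] ~ (c³/6)·n^{3(1−α)} = (1³/6)·n^{1} → ∞; triangles are abundant w.h.p.

E[X] ≈ 41.001; in regime p = Θ(1/n^{2/3}) E[X] diverges (above the triangle threshold p ~ 1/n).


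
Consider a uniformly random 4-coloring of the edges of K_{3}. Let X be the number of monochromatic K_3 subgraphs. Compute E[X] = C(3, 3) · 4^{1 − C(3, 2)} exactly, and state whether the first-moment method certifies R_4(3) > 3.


E[X] = C(3, 3) · 4^{1 − 3} = 1 · 4^{−2} = 1/16.
As a reduced fraction: E[X] = 1/16 ≈ 0.06250.
Is E[X] < 1? YES.
Since E[X] < 1, there exists a 4-coloring of K_{3} with no monochromatic K_3; hence R_4(3) > 3.

E[X] = 1/16 ≈ 0.06250; E[X] < 1, so R_4(3) > 3.


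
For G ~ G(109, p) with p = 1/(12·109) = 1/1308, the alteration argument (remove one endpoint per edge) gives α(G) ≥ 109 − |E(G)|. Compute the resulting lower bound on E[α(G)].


E[|E(G)|] = C(109, 2)·p = 5886 · (1/1308) = 9/2.
E[α(G)] ≥ n − E[|E(G)|] = 109 − 9/2 = 209/2.
Numerically: ≈ 104.5000.
(This is only a lower bound; the true E[α(G)] may be larger.)

E[α(G)] ≥ 209/2 ≈ 104.5000.


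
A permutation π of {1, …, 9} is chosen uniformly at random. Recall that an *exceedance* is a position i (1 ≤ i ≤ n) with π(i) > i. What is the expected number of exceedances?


Write X = Σ_{i=1}^{9} X_i, where X_i = 1_{π(i) > i}.
For each fixed i, π(i) is uniform over {1, …, 9} (marginal of a uniform permutation), so P[π(i) > i] = (n − i)/n. Summing: Σ_{i=1}^{9} (n − i)/n = (0 + 1 + … + 8)/9 = 9(9 − 1)/(2·9) = (9 − 1)/2.
Hence E[X] = Σ_{i=1}^{9} (9 − i)/9 = 4 ≈ 4.0000.

E[X] = 4 = 4.0000.


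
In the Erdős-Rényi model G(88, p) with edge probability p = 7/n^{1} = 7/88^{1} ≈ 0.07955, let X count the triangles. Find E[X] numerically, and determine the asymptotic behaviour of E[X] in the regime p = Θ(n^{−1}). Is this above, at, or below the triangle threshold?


Number of potential triangles: C(88, 3) = 109736.
Each occurs with probability p³ ≈ (0.07955)³ ≈ 5.033222e-04.
By linearity: E[X] = C(88, 3)·p³ ≈ 109736 · 5.033222e-04 ≈ 55.2326.
Here α = 1, so p = 7/n is exactly at the triangle threshold p ~ 1/n. Asymptotically E[X] → c³/6 = 7³/6 = 343/6 ≈ 57.1667, a bounded constant. In this regime the triangle count is asymptotically Poisson(c³/6).

E[X] ≈ 55.2326; in regime p = Θ(1/n^{1}) E[X] stays bounded (at the triangle threshold p ~ 1/n).


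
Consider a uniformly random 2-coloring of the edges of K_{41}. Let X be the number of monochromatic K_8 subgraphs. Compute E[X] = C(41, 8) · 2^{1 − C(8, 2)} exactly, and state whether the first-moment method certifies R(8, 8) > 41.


E[X] = C(41, 8) · 2^{1 − 28} = 95548245 · 2^{−27} = 95548245/134217728.
As a reduced fraction: E[X] = 95548245/134217728 ≈ 0.7119.
Is E[X] < 1? YES.
Since E[X] < 1, there exists a 2-coloring of K_{41} with no monochromatic K_8; hence R(8, 8) > 41.

E[X] = 95548245/134217728 ≈ 0.7119; E[X] < 1, so R(8, 8) > 41.


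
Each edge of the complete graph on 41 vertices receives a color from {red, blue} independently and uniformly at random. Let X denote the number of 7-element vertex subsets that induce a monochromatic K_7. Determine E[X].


Let X = Σ_S X_S over the C(41, 7) = 22481940 subsets S of size 7, where X_S = 1 if the K_7 on S is monochromatic.
For a fixed S, the K_7 on S has C(7, 2) = 21 edges. P[all 21 edges red] = (1/2)^21, and likewise for blue, so P[monochromatic] = 2·(1/2)^21 = 2^{1 − 21} = 1/1048576.
Summing: E[X] = C(41, 7) · 2^{1 − 21} = 22481940 · 1/1048576 = 5620485/262144.
Numerically: E[X] ≈ 21.44045.

E[X] = C(41,7)·2^(1−C(7,2)) = 5620485/262144 ≈ 21.44045.


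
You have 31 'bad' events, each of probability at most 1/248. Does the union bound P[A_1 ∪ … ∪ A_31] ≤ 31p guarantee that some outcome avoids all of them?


Union bound: P[∪_{i=1}^{31} A_i] ≤ Σ_i P[A_i] ≤ 31·p = 31·(1/248) = 1/8.
Numerically: 1/8 ≈ 0.1250.
Is 1/8 < 1? YES.
Since P[∪ A_i] ≤ 1/8 < 1, the complement has P[∩ A_i^c] ≥ 1 − 1/8 = 7/8 > 0, so some outcome avoids every A_i.

31·p = 1/8 ≈ 0.1250; existence CERTIFIED by the union bound.


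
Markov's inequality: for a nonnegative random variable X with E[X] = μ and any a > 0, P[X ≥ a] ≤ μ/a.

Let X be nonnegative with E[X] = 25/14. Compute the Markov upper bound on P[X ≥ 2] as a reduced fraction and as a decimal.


μ = E[X] = 25/14, a = 2.
Markov: P[X ≥ 2] ≤ μ/a = (25/14)/2 = 25/28.
Numerically: ≈ 0.893.
(Since a = 2 > μ = 1.786, the bound 25/28 is < 1 and informative.)

P[X ≥ 2] ≤ 25/28 ≈ 0.893.


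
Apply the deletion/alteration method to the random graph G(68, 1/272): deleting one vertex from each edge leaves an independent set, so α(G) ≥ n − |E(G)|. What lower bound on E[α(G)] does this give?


E[|E(G)|] = C(68, 2)·p = 2278 · (1/272) = 67/8.
E[α(G)] ≥ n − E[|E(G)|] = 68 − 67/8 = 477/8.
Numerically: ≈ 59.625.
(This is only a lower bound; the true E[α(G)] may be larger.)

E[α(G)] ≥ 477/8 ≈ 59.625.


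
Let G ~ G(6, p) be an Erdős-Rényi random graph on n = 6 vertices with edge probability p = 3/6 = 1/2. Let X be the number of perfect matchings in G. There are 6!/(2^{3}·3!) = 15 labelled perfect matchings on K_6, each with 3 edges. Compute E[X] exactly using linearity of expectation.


K_6 has 6!/(2^{3}·3!) = 15 labelled perfect matchings.
For each such perfect matching H, let X_H = 1 if all 3 edges of H are present in G. Then P[X_H = 1] = p^{3} = (1/2)^{3} = 1/8.
By linearity: E[X] = Σ_H E[X_H] = 15 · p^{3} = 15 · 1/8 = 15/8.
Numerically: E[X] ≈ 1.875.

E[X] = 15 · (1/2)^{3} = 15/8 ≈ 1.875.


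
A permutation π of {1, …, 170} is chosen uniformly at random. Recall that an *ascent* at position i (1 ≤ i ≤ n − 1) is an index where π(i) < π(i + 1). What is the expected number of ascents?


Write X = Σ X_I over i = 1, …, 169, with X_I the indicator of one ascent.
There are 169 indicators.
For each fixed i, the pair (π(i), π(i+1)) is a uniformly random ordered pair of distinct values from {1, …, 170}; by symmetry P[π(i) < π(i+1)] = 1/2.
By linearity: E[X] = 169 · (1/2) = (170 − 1) · (1/2) = 169/2 ≈ 84.500.

E[X] = 169/2 = 84.500.


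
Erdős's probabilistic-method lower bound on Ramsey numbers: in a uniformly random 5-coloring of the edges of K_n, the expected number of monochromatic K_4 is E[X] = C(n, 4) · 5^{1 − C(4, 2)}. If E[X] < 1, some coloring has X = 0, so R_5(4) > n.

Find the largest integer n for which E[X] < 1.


We need C(n, 4) · 5^{1 − 6} < 1, i.e. C(n, 4) < 5^{6 − 1} = 3125.
Check values of n near the boundary:
  n = 16: C(16, 4) = 1820; 1820 < 3125? YES
  n = 17: C(17, 4) = 2380; 2380 < 3125? YES
  n = 18: C(18, 4) = 3060; 3060 < 3125? YES
  n = 19: C(19, 4) = 3876; 3876 < 3125? NO
  n = 20: C(20, 4) = 4845; 4845 < 3125? NO
  n = 21: C(21, 4) = 5985; 5985 < 3125? NO
The largest n with C(n, 4) < 3125 is n = 18 (where E[X] = 612/625 ≈ 0.979200). Hence R_5(4) > 18, i.e. R_5(4) ≥ 19.

Largest n = 18; hence R_5(4) > 18.


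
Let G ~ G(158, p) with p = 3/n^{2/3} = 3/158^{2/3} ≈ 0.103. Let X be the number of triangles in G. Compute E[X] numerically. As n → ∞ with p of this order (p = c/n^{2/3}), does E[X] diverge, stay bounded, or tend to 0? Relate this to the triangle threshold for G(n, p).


Number of potential triangles: C(158, 3) = 644956.
Each occurs with probability p³ ≈ (0.103)³ ≈ 1.08156e-03.
By linearity: E[X] = C(158, 3)·p³ ≈ 644956 · 1.08156e-03 ≈ 697.557.
Since α = 2/3 < 1, p = c/n^{2/3} ≫ 1/n is above the triangle threshold p ~ 1/n. Asymptotically E[X] ~ (c³/6)·n^{3(1−α)} = (3³/6)·n^{1} → ∞; triangles are abundant w.h.p.

E[X] ≈ 697.557; in regime p = Θ(1/n^{2/3}) E[X] diverges (above the triangle threshold p ~ 1/n).


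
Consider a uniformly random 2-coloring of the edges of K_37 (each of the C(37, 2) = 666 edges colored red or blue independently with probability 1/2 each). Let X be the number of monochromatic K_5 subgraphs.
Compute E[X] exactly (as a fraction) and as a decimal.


Let X = Σ_S X_S over the C(37, 5) = 435897 subsets S of size 5, where X_S = 1 if the K_5 on S is monochromatic.
For a fixed S, the K_5 on S has C(5, 2) = 10 edges. P[all 10 edges red] = (1/2)^10, and likewise for blue, so P[monochromatic] = 2·(1/2)^10 = 2^{1 − 10} = 1/512.
By linearity of expectation: E[X] = C(37, 5) · 2^{1 − 10} = 435897 · 1/512 = 435897/512.
Numerically: E[X] ≈ 851.3613.

E[X] = C(37,5)·2^(1−C(5,2)) = 435897/512 ≈ 851.3613.


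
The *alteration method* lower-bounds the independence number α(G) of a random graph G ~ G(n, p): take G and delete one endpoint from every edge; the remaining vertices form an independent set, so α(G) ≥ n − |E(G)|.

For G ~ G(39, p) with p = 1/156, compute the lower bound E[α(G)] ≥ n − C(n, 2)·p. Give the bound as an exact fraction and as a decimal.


E[|E(G)|] = C(39, 2)·p = 741 · (1/156) = 19/4.
E[α(G)] ≥ n − E[|E(G)|] = 39 − 19/4 = 137/4.
Numerically: ≈ 34.2500.
(This is only a lower bound; the true E[α(G)] may be larger.)

E[α(G)] ≥ 137/4 ≈ 34.2500.


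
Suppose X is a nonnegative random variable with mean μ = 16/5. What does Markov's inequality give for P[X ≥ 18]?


μ = E[X] = 16/5, a = 18.
Markov: P[X ≥ 18] ≤ μ/a = (16/5)/18 = 8/45.
Numerically: ≈ 0.177778.
(Since a = 18 > μ = 3.200000, the bound 8/45 is < 1 and informative.)

P[X ≥ 18] ≤ 8/45 ≈ 0.177778.


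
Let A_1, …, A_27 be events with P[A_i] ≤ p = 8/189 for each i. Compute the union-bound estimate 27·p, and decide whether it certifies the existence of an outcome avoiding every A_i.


Union bound: P[∪_{i=1}^{27} A_i] ≤ Σ_i P[A_i] ≤ 27·p = 27·(8/189) = 8/7.
Numerically: 8/7 ≈ 1.14286.
Is 8/7 < 1? NO.
Since the bound 8/7 is ≥ 1, the union bound is uninformative here; it does NOT by itself certify existence.

27·p = 8/7 ≈ 1.14286; existence NOT certified by the union bound.


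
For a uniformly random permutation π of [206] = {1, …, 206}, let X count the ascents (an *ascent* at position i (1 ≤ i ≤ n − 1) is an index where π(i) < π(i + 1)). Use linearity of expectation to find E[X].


Write X = Σ X_I over i = 1, …, 205, with X_I the indicator of one ascent.
There are 205 indicators.
For each fixed i, the pair (π(i), π(i+1)) is a uniformly random ordered pair of distinct values from {1, …, 206}; by symmetry P[π(i) < π(i+1)] = 1/2.
By linearity: E[X] = 205 · (1/2) = (206 − 1) · (1/2) = 205/2 ≈ 102.5000.

E[X] = 205/2 = 102.5000.


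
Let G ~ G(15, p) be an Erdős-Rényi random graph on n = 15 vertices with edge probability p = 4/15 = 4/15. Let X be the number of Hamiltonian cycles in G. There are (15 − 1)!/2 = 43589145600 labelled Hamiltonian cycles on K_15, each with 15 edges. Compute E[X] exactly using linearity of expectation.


K_15 has (15 − 1)!/2 = 43589145600 labelled Hamiltonian cycles.
For each such Hamiltonian cycle H, let X_H = 1 if all 15 edges of H are present in G. Then P[X_H = 1] = p^{15} = (4/15)^{15} = 1073741824/437893890380859375.
Summing the indicators: E[X] = Σ_H E[X_H] = 43589145600 · p^{15} = 43589145600 · 1073741824/437893890380859375 = 7704277975826432/72081298828125.
Numerically: E[X] ≈ 106.883.

E[X] = 43589145600 · (4/15)^{15} = 7704277975826432/72081298828125 ≈ 106.883.


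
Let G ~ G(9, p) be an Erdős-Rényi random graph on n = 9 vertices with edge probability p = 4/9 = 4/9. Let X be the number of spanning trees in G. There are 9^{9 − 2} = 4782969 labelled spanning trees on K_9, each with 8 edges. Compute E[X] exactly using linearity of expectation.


K_9 has 9^{9 − 2} = 4782969 labelled spanning trees.
For each such spanning tree H, let X_H = 1 if all 8 edges of H are present in G. Then P[X_H = 1] = p^{8} = (4/9)^{8} = 65536/43046721.
By linearity of expectation: E[X] = Σ_H E[X_H] = 4782969 · p^{8} = 4782969 · 65536/43046721 = 65536/9.
Numerically: E[X] ≈ 7281.8.

E[X] = 4782969 · (4/9)^{8} = 65536/9 ≈ 7281.8.


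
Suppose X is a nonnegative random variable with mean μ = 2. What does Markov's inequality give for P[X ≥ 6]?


μ = E[X] = 2, a = 6.
Markov: P[X ≥ 6] ≤ μ/a = (2)/6 = 1/3.
Numerically: ≈ 0.33333.
(Since a = 6 > μ = 2.00000, the bound 1/3 is < 1 and informative.)

P[X ≥ 6] ≤ 1/3 ≈ 0.33333.


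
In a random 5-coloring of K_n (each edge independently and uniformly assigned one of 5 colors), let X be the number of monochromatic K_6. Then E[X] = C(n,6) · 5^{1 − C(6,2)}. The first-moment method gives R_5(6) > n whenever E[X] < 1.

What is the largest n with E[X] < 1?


We need C(n, 6) · 5^{1 − 15} < 1, i.e. C(n, 6) < 5^{15 − 1} = 6103515625.
Check values of n near the boundary:
  n = 127: C(127, 6) = 5169379425; 5169379425 < 6103515625? YES
  n = 128: C(128, 6) = 5423611200; 5423611200 < 6103515625? YES
  n = 129: C(129, 6) = 5688177600; 5688177600 < 6103515625? YES
  n = 130: C(130, 6) = 5963412000; 5963412000 < 6103515625? YES
  n = 131: C(131, 6) = 6249655776; 6249655776 < 6103515625? NO
  n = 132: C(132, 6) = 6547258432; 6547258432 < 6103515625? NO
  n = 133: C(133, 6) = 6856577728; 6856577728 < 6103515625? NO
The largest n with C(n, 6) < 6103515625 is n = 130 (where E[X] = 47707296/48828125 ≈ 0.977). Hence R_5(6) > 130, i.e. R_5(6) ≥ 131.

Largest n = 130; hence R_5(6) > 130.


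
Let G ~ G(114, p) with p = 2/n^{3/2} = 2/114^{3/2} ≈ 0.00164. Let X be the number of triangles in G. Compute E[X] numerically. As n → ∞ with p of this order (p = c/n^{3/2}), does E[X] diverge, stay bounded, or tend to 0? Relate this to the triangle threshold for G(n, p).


Number of potential triangles: C(114, 3) = 240464.
Each occurs with probability p³ ≈ (0.00164)³ ≈ 4.43627e-09.
By linearity: E[X] = C(114, 3)·p³ ≈ 240464 · 4.43627e-09 ≈ 0.001.
Since α = 3/2 > 1, p = c/n^{3/2} = o(1/n) is below the triangle threshold p ~ 1/n. Asymptotically E[X] ~ (c³/6)·n^{3(1−α)} = (2³/6)·n^{-1.5} → 0, so by Markov's inequality G has no triangles w.h.p.

E[X] ≈ 0.001; in regime p = Θ(1/n^{3/2}) E[X] tends to 0 (below the triangle threshold p ~ 1/n).


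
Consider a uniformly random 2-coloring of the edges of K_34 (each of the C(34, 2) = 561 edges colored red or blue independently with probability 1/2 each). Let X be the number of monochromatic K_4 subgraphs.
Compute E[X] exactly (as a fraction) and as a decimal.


Let X = Σ_S X_S over the C(34, 4) = 46376 subsets S of size 4, where X_S = 1 if the K_4 on S is monochromatic.
For a fixed S, the K_4 on S has C(4, 2) = 6 edges. P[all 6 edges red] = (1/2)^6, and likewise for blue, so P[monochromatic] = 2·(1/2)^6 = 2^{1 − 6} = 1/32.
By linearity of expectation: E[X] = C(34, 4) · 2^{1 − 6} = 46376 · 1/32 = 5797/4.
Numerically: E[X] ≈ 1449.250000.

E[X] = C(34,4)·2^(1−C(4,2)) = 5797/4 ≈ 1449.250000.


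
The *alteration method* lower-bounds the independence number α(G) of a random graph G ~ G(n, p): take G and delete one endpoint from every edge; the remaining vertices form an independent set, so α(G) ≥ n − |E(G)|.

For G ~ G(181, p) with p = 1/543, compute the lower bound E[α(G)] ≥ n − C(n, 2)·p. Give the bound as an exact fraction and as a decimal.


E[|E(G)|] = C(181, 2)·p = 16290 · (1/543) = 30.
E[α(G)] ≥ n − E[|E(G)|] = 181 − 30 = 151.
Numerically: ≈ 151.00000.
(This is only a lower bound; the true E[α(G)] may be larger.)

E[α(G)] ≥ 151 ≈ 151.00000.


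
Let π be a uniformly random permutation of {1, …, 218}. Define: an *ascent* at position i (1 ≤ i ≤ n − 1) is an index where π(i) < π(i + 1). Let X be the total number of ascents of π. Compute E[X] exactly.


Write X = Σ X_I over i = 1, …, 217, with X_I the indicator of one ascent.
There are 217 indicators.
For each fixed i, the pair (π(i), π(i+1)) is a uniformly random ordered pair of distinct values from {1, …, 218}; by symmetry P[π(i) < π(i+1)] = 1/2.
By linearity: E[X] = 217 · (1/2) = (218 − 1) · (1/2) = 217/2 ≈ 108.50000.

E[X] = 217/2 = 108.50000.


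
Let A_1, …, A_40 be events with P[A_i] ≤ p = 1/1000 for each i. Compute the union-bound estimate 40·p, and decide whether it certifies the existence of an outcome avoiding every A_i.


Union bound: P[∪_{i=1}^{40} A_i] ≤ Σ_i P[A_i] ≤ 40·p = 40·(1/1000) = 1/25.
Numerically: 1/25 ≈ 0.040.
Is 1/25 < 1? YES.
Since P[∪ A_i] ≤ 1/25 < 1, the complement has P[∩ A_i^c] ≥ 1 − 1/25 = 24/25 > 0, so some outcome avoids every A_i.

40·p = 1/25 ≈ 0.040; existence CERTIFIED by the union bound.


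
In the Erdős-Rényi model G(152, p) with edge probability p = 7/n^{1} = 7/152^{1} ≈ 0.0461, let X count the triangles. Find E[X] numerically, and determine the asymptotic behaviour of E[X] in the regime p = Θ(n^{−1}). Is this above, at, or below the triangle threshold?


Number of potential triangles: C(152, 3) = 573800.
Each occurs with probability p³ ≈ (0.0461)³ ≈ 9.76705e-05.
By linearity: E[X] = C(152, 3)·p³ ≈ 573800 · 9.76705e-05 ≈ 56.043.
Here α = 1, so p = 7/n is exactly at the triangle threshold p ~ 1/n. Asymptotically E[X] → c³/6 = 7³/6 = 343/6 ≈ 57.167, a bounded constant. In this regime the triangle count is asymptotically Poisson(c³/6).

E[X] ≈ 56.043; in regime p = Θ(1/n^{1}) E[X] stays bounded (at the triangle threshold p ~ 1/n).


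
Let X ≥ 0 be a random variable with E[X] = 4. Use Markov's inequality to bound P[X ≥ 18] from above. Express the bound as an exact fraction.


μ = E[X] = 4, a = 18.
Markov: P[X ≥ 18] ≤ μ/a = (4)/18 = 2/9.
Numerically: ≈ 0.222222.
(Since a = 18 > μ = 4.000000, the bound 2/9 is < 1 and informative.)

P[X ≥ 18] ≤ 2/9 ≈ 0.222222.


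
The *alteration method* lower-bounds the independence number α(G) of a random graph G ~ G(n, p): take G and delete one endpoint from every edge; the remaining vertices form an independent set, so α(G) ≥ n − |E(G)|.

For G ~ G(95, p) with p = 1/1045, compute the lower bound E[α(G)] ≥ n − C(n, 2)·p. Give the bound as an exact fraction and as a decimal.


E[|E(G)|] = C(95, 2)·p = 4465 · (1/1045) = 47/11.
E[α(G)] ≥ n − E[|E(G)|] = 95 − 47/11 = 998/11.
Numerically: ≈ 90.7273.
(This is only a lower bound; the true E[α(G)] may be larger.)

E[α(G)] ≥ 998/11 ≈ 90.7273.


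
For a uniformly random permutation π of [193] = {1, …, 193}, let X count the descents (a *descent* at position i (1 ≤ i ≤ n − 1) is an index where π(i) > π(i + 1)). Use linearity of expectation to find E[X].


Write X = Σ X_I over i = 1, …, 192, with X_I the indicator of one descent.
There are 192 indicators.
For each fixed i, the pair (π(i), π(i+1)) is a uniformly random ordered pair of distinct values from {1, …, 193}; by symmetry P[π(i) > π(i+1)] = 1/2.
By linearity: E[X] = 192 · (1/2) = (193 − 1) · (1/2) = 96 ≈ 96.0000.

E[X] = 96 = 96.0000.


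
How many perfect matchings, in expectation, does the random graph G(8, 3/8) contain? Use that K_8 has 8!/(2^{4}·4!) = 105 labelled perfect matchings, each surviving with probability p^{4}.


K_8 has 8!/(2^{4}·4!) = 105 labelled perfect matchings.
For each such perfect matching H, let X_H = 1 if all 4 edges of H are present in G. Then P[X_H = 1] = p^{4} = (3/8)^{4} = 81/4096.
By linearity: E[X] = Σ_H E[X_H] = 105 · p^{4} = 105 · 81/4096 = 8505/4096.
Numerically: E[X] ≈ 2.07642.

E[X] = 105 · (3/8)^{4} = 8505/4096 ≈ 2.07642.


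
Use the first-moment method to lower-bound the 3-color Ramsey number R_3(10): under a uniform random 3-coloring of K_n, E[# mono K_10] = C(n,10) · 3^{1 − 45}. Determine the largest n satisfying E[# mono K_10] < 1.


We need C(n, 10) · 3^{1 − 45} < 1, i.e. C(n, 10) < 3^{45 − 1} = 984770902183611232881.
Check values of n near the boundary:
  n = 570: C(570, 10) = 921524823451961408691; 921524823451961408691 < 984770902183611232881? YES
  n = 571: C(571, 10) = 937951290893172842001; 937951290893172842001 < 984770902183611232881? YES
  n = 572: C(572, 10) = 954640815642161682606; 954640815642161682606 < 984770902183611232881? YES
  n = 573: C(573, 10) = 971597135635805762226; 971597135635805762226 < 984770902183611232881? YES
  n = 574: C(574, 10) = 988824035203816502691; 988824035203816502691 < 984770902183611232881? NO
  n = 575: C(575, 10) = 1006325345561406175305; 1006325345561406175305 < 984770902183611232881? NO
The largest n with C(n, 10) < 984770902183611232881 is n = 573 (where E[X] = 35985079097622435638/36472996377170786403 ≈ 0.9866). Hence R_3(10) > 573, i.e. R_3(10) ≥ 574.

Largest n = 573; hence R_3(10) > 573.
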